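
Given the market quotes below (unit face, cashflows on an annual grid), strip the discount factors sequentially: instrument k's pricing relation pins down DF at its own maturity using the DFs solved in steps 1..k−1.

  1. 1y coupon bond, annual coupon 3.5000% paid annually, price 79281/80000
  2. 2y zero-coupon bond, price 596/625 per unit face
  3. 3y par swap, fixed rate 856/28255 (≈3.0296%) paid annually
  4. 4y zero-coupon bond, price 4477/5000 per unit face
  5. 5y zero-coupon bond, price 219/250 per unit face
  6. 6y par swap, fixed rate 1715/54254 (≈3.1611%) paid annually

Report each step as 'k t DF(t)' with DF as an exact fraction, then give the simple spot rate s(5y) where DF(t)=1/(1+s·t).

step 1 [1y] bond c/1=7/200: DF=(79281/80000 − 7/200·(0))/(1+7/200) = 383/400 ≈ 0.957500
step 2 [2y] zero: DF = P = 596/625 ≈ 0.953600
step 3 [3y] swap r/1=856/28255: DF=(1 − 856/28255·(0.957500+0.953600))/(1+856/28255) = 1143/1250 ≈ 0.914400
step 4 [4y] zero: DF = P = 4477/5000 ≈ 0.895400
step 5 [5y] zero: DF = P = 219/250 ≈ 0.876000
step 6 [6y] swap r/1=1715/54254: DF=(1 − 1715/54254·(0.957500+0.953600+0.914400+0.895400+0.876000))/(1+1715/54254) = 1657/2000 ≈ 0.828500

1 1 383/400
2 2 596/625
3 3 1143/1250
4 4 4477/5000
5 5 219/250
6 6 1657/2000
s(5y) = (1/(219/250) − 1)/(5) = 31/1095 ≈ 2.8311%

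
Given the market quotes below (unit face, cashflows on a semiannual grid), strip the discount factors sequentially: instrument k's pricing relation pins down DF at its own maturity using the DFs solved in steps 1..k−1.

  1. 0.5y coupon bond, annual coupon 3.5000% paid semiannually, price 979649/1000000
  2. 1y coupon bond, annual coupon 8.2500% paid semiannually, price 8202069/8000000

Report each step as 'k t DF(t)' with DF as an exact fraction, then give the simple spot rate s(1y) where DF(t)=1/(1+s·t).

step 1 [0.5y] bond c/2=7/400: DF=(979649/1000000 − 7/400·(0))/(1+7/400) = 2407/2500 ≈ 0.962800
step 2 [1y] bond c/2=33/800: DF=(8202069/8000000 − 33/800·(0.962800))/(1+33/800) = 1893/2000 ≈ 0.946500

1 1/2 2407/2500
2 1 1893/2000
s(1y) = (1/(1893/2000) − 1)/(1) = 107/1893 ≈ 5.6524%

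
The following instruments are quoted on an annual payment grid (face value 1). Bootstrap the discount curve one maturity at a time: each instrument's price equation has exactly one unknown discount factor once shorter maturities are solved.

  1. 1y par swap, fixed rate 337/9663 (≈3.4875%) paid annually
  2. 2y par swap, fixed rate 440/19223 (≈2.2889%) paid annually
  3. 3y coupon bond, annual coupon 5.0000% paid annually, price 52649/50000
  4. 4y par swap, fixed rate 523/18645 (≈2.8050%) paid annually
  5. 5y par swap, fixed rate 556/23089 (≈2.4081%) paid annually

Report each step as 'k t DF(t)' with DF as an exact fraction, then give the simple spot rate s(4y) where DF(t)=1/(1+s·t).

step 1 [1y] swap r/1=337/9663: DF=(1 − 337/9663·(0))/(1+337/9663) = 9663/10000 ≈ 0.966300
step 2 [2y] swap r/1=440/19223: DF=(1 − 440/19223·(0.966300))/(1+440/19223) = 239/250 ≈ 0.956000
step 3 [3y] bond c/1=1/20: DF=(52649/50000 − 1/20·(0.966300+0.956000))/(1+1/20) = 9113/10000 ≈ 0.911300
step 4 [4y] swap r/1=523/18645: DF=(1 − 523/18645·(0.966300+0.956000+0.911300))/(1+523/18645) = 4477/5000 ≈ 0.895400
step 5 [5y] swap r/1=556/23089: DF=(1 − 556/23089·(0.966300+0.956000+0.911300+0.895400))/(1+556/23089) = 1111/1250 ≈ 0.888800

1 1 9663/10000
2 2 239/250
3 3 9113/10000
4 4 4477/5000
5 5 1111/1250
s(4y) = (1/(4477/5000) − 1)/(4) = 523/17908 ≈ 2.9205%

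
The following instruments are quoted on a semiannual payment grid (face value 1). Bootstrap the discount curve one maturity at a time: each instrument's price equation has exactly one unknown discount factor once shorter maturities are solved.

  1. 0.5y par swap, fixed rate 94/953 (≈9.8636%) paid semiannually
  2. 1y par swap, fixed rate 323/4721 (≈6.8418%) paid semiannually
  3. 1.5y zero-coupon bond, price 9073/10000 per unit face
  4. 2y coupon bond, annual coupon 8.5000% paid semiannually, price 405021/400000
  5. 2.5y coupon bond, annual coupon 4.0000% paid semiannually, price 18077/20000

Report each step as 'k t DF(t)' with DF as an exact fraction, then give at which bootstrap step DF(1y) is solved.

1 1/2 953/1000
2 1 4677/5000
3 3/2 9073/10000
4 2 8573/10000
5 5/2 1629/2000
DF(1y) is solved at step 2

step 1 [0.5y] swap r/2=47/953: DF=(1 − 47/953·(0))/(1+47/953) = 953/1000 ≈ 0.953000
step 2 [1y] swap r/2=323/9442: DF=(1 − 323/9442·(0.953000))/(1+323/9442) = 4677/5000 ≈ 0.935400
step 3 [1.5y] zero: DF = P = 9073/10000 ≈ 0.907300
step 4 [2y] bond c/2=17/400: DF=(405021/400000 − 17/400·(0.953000+0.935400+0.907300))/(1+17/400) = 8573/10000 ≈ 0.857300
step 5 [2.5y] bond c/2=1/50: DF=(18077/20000 − 1/50·(0.953000+0.935400+0.907300+0.857300))/(1+1/50) = 1629/2000 ≈ 0.814500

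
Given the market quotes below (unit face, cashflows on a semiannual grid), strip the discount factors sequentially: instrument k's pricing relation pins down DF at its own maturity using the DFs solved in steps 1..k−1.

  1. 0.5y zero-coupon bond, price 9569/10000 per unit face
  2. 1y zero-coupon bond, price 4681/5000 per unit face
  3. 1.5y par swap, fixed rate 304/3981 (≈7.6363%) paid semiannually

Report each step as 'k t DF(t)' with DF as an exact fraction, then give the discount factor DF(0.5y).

step 1 [0.5y] zero: DF = P = 9569/10000 ≈ 0.956900
step 2 [1y] zero: DF = P = 4681/5000 ≈ 0.936200
step 3 [1.5y] swap r/2=152/3981: DF=(1 − 152/3981·(0.956900+0.936200))/(1+152/3981) = 1117/1250 ≈ 0.893600

1 1/2 9569/10000
2 1 4681/5000
3 3/2 1117/1250
DF(0.5y) = 9569/10000 ≈ 0.956900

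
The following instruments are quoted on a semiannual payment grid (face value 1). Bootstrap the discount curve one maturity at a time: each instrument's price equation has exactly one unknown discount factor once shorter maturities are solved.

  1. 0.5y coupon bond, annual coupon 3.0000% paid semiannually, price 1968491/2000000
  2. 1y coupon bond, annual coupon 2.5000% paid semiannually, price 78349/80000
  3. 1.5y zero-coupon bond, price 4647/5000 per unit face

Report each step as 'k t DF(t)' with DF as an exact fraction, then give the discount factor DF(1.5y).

step 1 [0.5y] bond c/2=3/200: DF=(1968491/2000000 − 3/200·(0))/(1+3/200) = 9697/10000 ≈ 0.969700
step 2 [1y] bond c/2=1/80: DF=(78349/80000 − 1/80·(0.969700))/(1+1/80) = 9553/10000 ≈ 0.955300
step 3 [1.5y] zero: DF = P = 4647/5000 ≈ 0.929400

1 1/2 9697/10000
2 1 9553/10000
3 3/2 4647/5000
DF(1.5y) = 4647/5000 ≈ 0.929400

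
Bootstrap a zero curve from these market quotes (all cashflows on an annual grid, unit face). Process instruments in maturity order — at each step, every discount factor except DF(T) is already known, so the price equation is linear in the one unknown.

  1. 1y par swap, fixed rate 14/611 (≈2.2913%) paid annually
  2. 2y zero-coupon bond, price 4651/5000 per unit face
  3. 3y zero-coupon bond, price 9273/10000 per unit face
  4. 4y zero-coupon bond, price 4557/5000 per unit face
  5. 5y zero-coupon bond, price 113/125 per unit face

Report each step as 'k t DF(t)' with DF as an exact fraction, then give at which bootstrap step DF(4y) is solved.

step 1 [1y] swap r/1=14/611: DF=(1 − 14/611·(0))/(1+14/611) = 611/625 ≈ 0.977600
step 2 [2y] zero: DF = P = 4651/5000 ≈ 0.930200
step 3 [3y] zero: DF = P = 9273/10000 ≈ 0.927300
step 4 [4y] zero: DF = P = 4557/5000 ≈ 0.911400
step 5 [5y] zero: DF = P = 113/125 ≈ 0.904000

1 1 611/625
2 2 4651/5000
3 3 9273/10000
4 4 4557/5000
5 5 113/125
DF(4y) is solved at step 4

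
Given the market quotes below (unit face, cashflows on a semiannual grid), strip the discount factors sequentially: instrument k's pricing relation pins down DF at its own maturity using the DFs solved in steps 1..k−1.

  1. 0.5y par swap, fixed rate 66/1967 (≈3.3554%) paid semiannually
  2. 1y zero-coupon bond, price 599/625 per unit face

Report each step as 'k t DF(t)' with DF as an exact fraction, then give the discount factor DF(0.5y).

1 1/2 1967/2000
2 1 599/625
DF(0.5y) = 1967/2000 ≈ 0.983500

step 1 [0.5y] swap r/2=33/1967: DF=(1 − 33/1967·(0))/(1+33/1967) = 1967/2000 ≈ 0.983500
step 2 [1y] zero: DF = P = 599/625 ≈ 0.958400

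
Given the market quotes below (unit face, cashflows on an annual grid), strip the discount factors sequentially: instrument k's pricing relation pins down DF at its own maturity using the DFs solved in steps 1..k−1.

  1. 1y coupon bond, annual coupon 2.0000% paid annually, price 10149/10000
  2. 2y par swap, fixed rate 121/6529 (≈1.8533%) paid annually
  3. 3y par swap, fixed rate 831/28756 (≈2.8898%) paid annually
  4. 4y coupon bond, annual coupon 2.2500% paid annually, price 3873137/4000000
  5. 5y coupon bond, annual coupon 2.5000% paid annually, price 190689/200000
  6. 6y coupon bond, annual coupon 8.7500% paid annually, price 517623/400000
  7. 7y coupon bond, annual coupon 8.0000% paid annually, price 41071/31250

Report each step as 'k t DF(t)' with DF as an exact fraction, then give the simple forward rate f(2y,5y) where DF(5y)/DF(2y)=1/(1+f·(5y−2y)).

step 1 [1y] bond c/1=1/50: DF=(10149/10000 − 1/50·(0))/(1+1/50) = 199/200 ≈ 0.995000
step 2 [2y] swap r/1=121/6529: DF=(1 − 121/6529·(0.995000))/(1+121/6529) = 9637/10000 ≈ 0.963700
step 3 [3y] swap r/1=831/28756: DF=(1 − 831/28756·(0.995000+0.963700))/(1+831/28756) = 9169/10000 ≈ 0.916900
step 4 [4y] bond c/1=9/400: DF=(3873137/4000000 − 9/400·(0.995000+0.963700+0.916900))/(1+9/400) = 8837/10000 ≈ 0.883700
step 5 [5y] bond c/1=1/40: DF=(190689/200000 − 1/40·(0.995000+0.963700+0.916900+0.883700))/(1+1/40) = 1677/2000 ≈ 0.838500
step 6 [6y] bond c/1=7/80: DF=(517623/400000 − 7/80·(0.995000+0.963700+0.916900+0.883700+0.838500))/(1+7/80) = 41/50 ≈ 0.820000
step 7 [7y] bond c/1=2/25: DF=(41071/31250 − 2/25·(0.995000+0.963700+0.916900+0.883700+0.838500+0.820000))/(1+2/25) = 2039/2500 ≈ 0.815600

1 1 199/200
2 2 9637/10000
3 3 9169/10000
4 4 8837/10000
5 5 1677/2000
6 6 41/50
7 7 2039/2500
f(2y,5y) = ((9637/10000)/(1677/2000) − 1)/(3) = 1252/25155 ≈ 4.9771%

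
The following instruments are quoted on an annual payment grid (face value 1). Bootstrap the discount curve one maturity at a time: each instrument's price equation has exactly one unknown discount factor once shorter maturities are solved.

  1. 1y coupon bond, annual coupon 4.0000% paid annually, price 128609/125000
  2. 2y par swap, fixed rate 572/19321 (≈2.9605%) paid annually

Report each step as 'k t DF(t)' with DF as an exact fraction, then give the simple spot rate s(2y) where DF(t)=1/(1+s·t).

1 1 9893/10000
2 2 2357/2500
s(2y) = (1/(2357/2500) − 1)/(2) = 143/4714 ≈ 3.0335%

step 1 [1y] bond c/1=1/25: DF=(128609/125000 − 1/25·(0))/(1+1/25) = 9893/10000 ≈ 0.989300
step 2 [2y] swap r/1=572/19321: DF=(1 − 572/19321·(0.989300))/(1+572/19321) = 2357/2500 ≈ 0.942800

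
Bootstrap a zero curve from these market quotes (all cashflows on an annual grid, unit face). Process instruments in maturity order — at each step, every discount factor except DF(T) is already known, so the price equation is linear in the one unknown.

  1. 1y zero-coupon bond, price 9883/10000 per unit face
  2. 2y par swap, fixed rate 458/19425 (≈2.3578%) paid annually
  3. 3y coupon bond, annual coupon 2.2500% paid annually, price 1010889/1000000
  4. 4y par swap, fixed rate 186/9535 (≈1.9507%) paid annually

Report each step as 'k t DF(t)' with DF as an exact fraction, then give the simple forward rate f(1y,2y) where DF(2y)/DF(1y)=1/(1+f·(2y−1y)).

1 1 9883/10000
2 2 4771/5000
3 3 9459/10000
4 4 1157/1250
f(1y,2y) = ((9883/10000)/(4771/5000) − 1)/(1) = 341/9542 ≈ 3.5737%

step 1 [1y] zero: DF = P = 9883/10000 ≈ 0.988300
step 2 [2y] swap r/1=458/19425: DF=(1 − 458/19425·(0.988300))/(1+458/19425) = 4771/5000 ≈ 0.954200
step 3 [3y] bond c/1=9/400: DF=(1010889/1000000 − 9/400·(0.988300+0.954200))/(1+9/400) = 9459/10000 ≈ 0.945900
step 4 [4y] swap r/1=186/9535: DF=(1 − 186/9535·(0.988300+0.954200+0.945900))/(1+186/9535) = 1157/1250 ≈ 0.925600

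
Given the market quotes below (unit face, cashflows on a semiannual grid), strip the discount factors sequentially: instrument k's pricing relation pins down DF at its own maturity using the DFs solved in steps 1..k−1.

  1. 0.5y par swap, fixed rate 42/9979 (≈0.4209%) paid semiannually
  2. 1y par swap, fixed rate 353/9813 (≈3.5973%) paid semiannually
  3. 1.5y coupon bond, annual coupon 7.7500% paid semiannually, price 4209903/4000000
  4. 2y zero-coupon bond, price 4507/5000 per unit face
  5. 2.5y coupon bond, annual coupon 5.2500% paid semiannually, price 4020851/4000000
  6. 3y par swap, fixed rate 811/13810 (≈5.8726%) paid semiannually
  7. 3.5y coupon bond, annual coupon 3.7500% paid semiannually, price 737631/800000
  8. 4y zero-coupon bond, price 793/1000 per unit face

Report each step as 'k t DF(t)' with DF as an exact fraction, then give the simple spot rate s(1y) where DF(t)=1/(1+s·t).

1 1/2 9979/10000
2 1 9647/10000
3 3/2 47/50
4 2 4507/5000
5 5/2 4411/5000
6 3 4189/5000
7 7/2 4017/5000
8 4 793/1000
s(1y) = (1/(9647/10000) − 1)/(1) = 353/9647 ≈ 3.6592%

step 1 [0.5y] swap r/2=21/9979: DF=(1 − 21/9979·(0))/(1+21/9979) = 9979/10000 ≈ 0.997900
step 2 [1y] swap r/2=353/19626: DF=(1 − 353/19626·(0.997900))/(1+353/19626) = 9647/10000 ≈ 0.964700
step 3 [1.5y] bond c/2=31/800: DF=(4209903/4000000 − 31/800·(0.997900+0.964700))/(1+31/800) = 47/50 ≈ 0.940000
step 4 [2y] zero: DF = P = 4507/5000 ≈ 0.901400
step 5 [2.5y] bond c/2=21/800: DF=(4020851/4000000 − 21/800·(0.997900+0.964700+0.940000+0.901400))/(1+21/800) = 4411/5000 ≈ 0.882200
step 6 [3y] swap r/2=811/27620: DF=(1 − 811/27620·(0.997900+0.964700+0.940000+0.901400+0.882200))/(1+811/27620) = 4189/5000 ≈ 0.837800
step 7 [3.5y] bond c/2=3/160: DF=(737631/800000 − 3/160·(0.997900+0.964700+0.940000+0.901400+0.882200+0.837800))/(1+3/160) = 4017/5000 ≈ 0.803400
step 8 [4y] zero: DF = P = 793/1000 ≈ 0.793000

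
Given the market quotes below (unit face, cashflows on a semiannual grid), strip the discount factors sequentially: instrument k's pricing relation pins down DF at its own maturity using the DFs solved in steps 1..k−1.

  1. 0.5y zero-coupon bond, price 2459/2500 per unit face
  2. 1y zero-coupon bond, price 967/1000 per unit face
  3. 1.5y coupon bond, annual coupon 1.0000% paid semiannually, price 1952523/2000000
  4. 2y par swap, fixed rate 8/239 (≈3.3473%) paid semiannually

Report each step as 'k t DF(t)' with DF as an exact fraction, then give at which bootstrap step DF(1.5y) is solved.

1 1/2 2459/2500
2 1 967/1000
3 3/2 9617/10000
4 2 2339/2500
DF(1.5y) is solved at step 3

step 1 [0.5y] zero: DF = P = 2459/2500 ≈ 0.983600
step 2 [1y] zero: DF = P = 967/1000 ≈ 0.967000
step 3 [1.5y] bond c/2=1/200: DF=(1952523/2000000 − 1/200·(0.983600+0.967000))/(1+1/200) = 9617/10000 ≈ 0.961700
step 4 [2y] swap r/2=4/239: DF=(1 − 4/239·(0.983600+0.967000+0.961700))/(1+4/239) = 2339/2500 ≈ 0.935600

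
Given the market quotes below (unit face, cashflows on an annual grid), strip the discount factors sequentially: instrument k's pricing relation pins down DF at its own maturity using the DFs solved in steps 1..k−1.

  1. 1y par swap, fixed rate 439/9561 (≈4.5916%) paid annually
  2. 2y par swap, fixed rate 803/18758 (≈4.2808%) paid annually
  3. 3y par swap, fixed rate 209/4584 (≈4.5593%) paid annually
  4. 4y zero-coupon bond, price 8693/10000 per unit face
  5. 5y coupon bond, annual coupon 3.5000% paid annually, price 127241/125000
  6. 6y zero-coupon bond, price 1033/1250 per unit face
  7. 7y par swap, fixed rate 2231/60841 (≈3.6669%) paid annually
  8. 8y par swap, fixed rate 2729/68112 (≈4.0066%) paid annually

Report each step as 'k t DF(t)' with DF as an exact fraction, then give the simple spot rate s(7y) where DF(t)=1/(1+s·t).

step 1 [1y] swap r/1=439/9561: DF=(1 − 439/9561·(0))/(1+439/9561) = 9561/10000 ≈ 0.956100
step 2 [2y] swap r/1=803/18758: DF=(1 − 803/18758·(0.956100))/(1+803/18758) = 9197/10000 ≈ 0.919700
step 3 [3y] swap r/1=209/4584: DF=(1 − 209/4584·(0.956100+0.919700))/(1+209/4584) = 4373/5000 ≈ 0.874600
step 4 [4y] zero: DF = P = 8693/10000 ≈ 0.869300
step 5 [5y] bond c/1=7/200: DF=(127241/125000 − 7/200·(0.956100+0.919700+0.874600+0.869300))/(1+7/200) = 8611/10000 ≈ 0.861100
step 6 [6y] zero: DF = P = 1033/1250 ≈ 0.826400
step 7 [7y] swap r/1=2231/60841: DF=(1 − 2231/60841·(0.956100+0.919700+0.874600+0.869300+0.861100+0.826400))/(1+2231/60841) = 7769/10000 ≈ 0.776900
step 8 [8y] swap r/1=2729/68112: DF=(1 − 2729/68112·(0.956100+0.919700+0.874600+0.869300+0.861100+0.826400+0.776900))/(1+2729/68112) = 7271/10000 ≈ 0.727100

1 1 9561/10000
2 2 9197/10000
3 3 4373/5000
4 4 8693/10000
5 5 8611/10000
6 6 1033/1250
7 7 7769/10000
8 8 7271/10000
s(7y) = (1/(7769/10000) − 1)/(7) = 2231/54383 ≈ 4.1024%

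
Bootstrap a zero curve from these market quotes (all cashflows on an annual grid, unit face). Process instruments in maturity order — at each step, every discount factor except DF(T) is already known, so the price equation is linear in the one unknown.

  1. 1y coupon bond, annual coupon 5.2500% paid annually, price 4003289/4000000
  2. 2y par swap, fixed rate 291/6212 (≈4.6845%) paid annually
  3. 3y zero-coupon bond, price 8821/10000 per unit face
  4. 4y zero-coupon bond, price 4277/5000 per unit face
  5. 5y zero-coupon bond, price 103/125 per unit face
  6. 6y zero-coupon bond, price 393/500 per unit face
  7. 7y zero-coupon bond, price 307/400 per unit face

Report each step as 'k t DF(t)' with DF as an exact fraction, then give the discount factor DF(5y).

1 1 9509/10000
2 2 9127/10000
3 3 8821/10000
4 4 4277/5000
5 5 103/125
6 6 393/500
7 7 307/400
DF(5y) = 103/125 ≈ 0.824000

step 1 [1y] bond c/1=21/400: DF=(4003289/4000000 − 21/400·(0))/(1+21/400) = 9509/10000 ≈ 0.950900
step 2 [2y] swap r/1=291/6212: DF=(1 − 291/6212·(0.950900))/(1+291/6212) = 9127/10000 ≈ 0.912700
step 3 [3y] zero: DF = P = 8821/10000 ≈ 0.882100
step 4 [4y] zero: DF = P = 4277/5000 ≈ 0.855400
step 5 [5y] zero: DF = P = 103/125 ≈ 0.824000
step 6 [6y] zero: DF = P = 393/500 ≈ 0.786000
step 7 [7y] zero: DF = P = 307/400 ≈ 0.767500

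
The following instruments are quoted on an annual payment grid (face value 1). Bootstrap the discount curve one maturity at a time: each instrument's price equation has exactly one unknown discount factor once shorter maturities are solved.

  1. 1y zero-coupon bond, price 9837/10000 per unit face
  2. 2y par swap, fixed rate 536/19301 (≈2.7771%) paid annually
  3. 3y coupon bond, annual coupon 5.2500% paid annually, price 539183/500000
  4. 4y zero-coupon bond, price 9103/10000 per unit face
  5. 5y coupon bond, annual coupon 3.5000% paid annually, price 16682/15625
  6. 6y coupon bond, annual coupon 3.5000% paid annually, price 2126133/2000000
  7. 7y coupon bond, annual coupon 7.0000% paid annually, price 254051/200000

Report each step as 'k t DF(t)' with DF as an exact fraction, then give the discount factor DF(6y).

step 1 [1y] zero: DF = P = 9837/10000 ≈ 0.983700
step 2 [2y] swap r/1=536/19301: DF=(1 − 536/19301·(0.983700))/(1+536/19301) = 1183/1250 ≈ 0.946400
step 3 [3y] bond c/1=21/400: DF=(539183/500000 − 21/400·(0.983700+0.946400))/(1+21/400) = 9283/10000 ≈ 0.928300
step 4 [4y] zero: DF = P = 9103/10000 ≈ 0.910300
step 5 [5y] bond c/1=7/200: DF=(16682/15625 − 7/200·(0.983700+0.946400+0.928300+0.910300))/(1+7/200) = 9041/10000 ≈ 0.904100
step 6 [6y] bond c/1=7/200: DF=(2126133/2000000 − 7/200·(0.983700+0.946400+0.928300+0.910300+0.904100))/(1+7/200) = 8691/10000 ≈ 0.869100
step 7 [7y] bond c/1=7/100: DF=(254051/200000 − 7/100·(0.983700+0.946400+0.928300+0.910300+0.904100+0.869100))/(1+7/100) = 4123/5000 ≈ 0.824600

1 1 9837/10000
2 2 1183/1250
3 3 9283/10000
4 4 9103/10000
5 5 9041/10000
6 6 8691/10000
7 7 4123/5000
DF(6y) = 8691/10000 ≈ 0.869100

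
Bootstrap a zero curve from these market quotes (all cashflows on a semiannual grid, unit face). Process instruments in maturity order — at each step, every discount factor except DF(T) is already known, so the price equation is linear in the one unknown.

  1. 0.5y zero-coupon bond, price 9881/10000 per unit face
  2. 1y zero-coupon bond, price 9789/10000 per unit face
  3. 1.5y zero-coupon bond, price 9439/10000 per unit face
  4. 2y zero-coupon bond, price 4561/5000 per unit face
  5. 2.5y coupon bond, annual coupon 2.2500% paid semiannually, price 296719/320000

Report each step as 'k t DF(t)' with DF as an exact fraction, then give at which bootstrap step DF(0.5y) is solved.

1 1/2 9881/10000
2 1 9789/10000
3 3/2 9439/10000
4 2 4561/5000
5 5/2 1093/1250
DF(0.5y) is solved at step 1

step 1 [0.5y] zero: DF = P = 9881/10000 ≈ 0.988100
step 2 [1y] zero: DF = P = 9789/10000 ≈ 0.978900
step 3 [1.5y] zero: DF = P = 9439/10000 ≈ 0.943900
step 4 [2y] zero: DF = P = 4561/5000 ≈ 0.912200
step 5 [2.5y] bond c/2=9/800: DF=(296719/320000 − 9/800·(0.988100+0.978900+0.943900+0.912200))/(1+9/800) = 1093/1250 ≈ 0.874400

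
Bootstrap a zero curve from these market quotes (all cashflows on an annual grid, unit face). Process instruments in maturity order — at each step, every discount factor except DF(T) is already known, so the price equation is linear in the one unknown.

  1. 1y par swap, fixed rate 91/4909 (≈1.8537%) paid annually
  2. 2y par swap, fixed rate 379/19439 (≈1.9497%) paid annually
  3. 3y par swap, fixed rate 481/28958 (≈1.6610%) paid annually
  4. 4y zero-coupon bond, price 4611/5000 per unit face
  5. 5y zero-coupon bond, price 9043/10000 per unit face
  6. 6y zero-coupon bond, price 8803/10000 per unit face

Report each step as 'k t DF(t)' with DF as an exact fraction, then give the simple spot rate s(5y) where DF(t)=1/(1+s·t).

step 1 [1y] swap r/1=91/4909: DF=(1 − 91/4909·(0))/(1+91/4909) = 4909/5000 ≈ 0.981800
step 2 [2y] swap r/1=379/19439: DF=(1 − 379/19439·(0.981800))/(1+379/19439) = 9621/10000 ≈ 0.962100
step 3 [3y] swap r/1=481/28958: DF=(1 − 481/28958·(0.981800+0.962100))/(1+481/28958) = 9519/10000 ≈ 0.951900
step 4 [4y] zero: DF = P = 4611/5000 ≈ 0.922200
step 5 [5y] zero: DF = P = 9043/10000 ≈ 0.904300
step 6 [6y] zero: DF = P = 8803/10000 ≈ 0.880300

1 1 4909/5000
2 2 9621/10000
3 3 9519/10000
4 4 4611/5000
5 5 9043/10000
6 6 8803/10000
s(5y) = (1/(9043/10000) − 1)/(5) = 957/45215 ≈ 2.1166%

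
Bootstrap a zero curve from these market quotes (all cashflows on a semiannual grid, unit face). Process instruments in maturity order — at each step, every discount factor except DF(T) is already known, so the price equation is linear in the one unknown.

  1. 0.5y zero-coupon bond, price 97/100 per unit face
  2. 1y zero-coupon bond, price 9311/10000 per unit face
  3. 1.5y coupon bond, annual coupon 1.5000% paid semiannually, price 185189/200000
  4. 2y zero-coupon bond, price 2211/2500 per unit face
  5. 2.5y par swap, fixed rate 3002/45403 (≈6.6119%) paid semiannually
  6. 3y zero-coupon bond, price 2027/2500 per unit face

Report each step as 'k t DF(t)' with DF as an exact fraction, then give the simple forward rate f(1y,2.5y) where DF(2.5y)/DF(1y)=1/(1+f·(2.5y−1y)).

step 1 [0.5y] zero: DF = P = 97/100 ≈ 0.970000
step 2 [1y] zero: DF = P = 9311/10000 ≈ 0.931100
step 3 [1.5y] bond c/2=3/400: DF=(185189/200000 − 3/400·(0.970000+0.931100))/(1+3/400) = 9049/10000 ≈ 0.904900
step 4 [2y] zero: DF = P = 2211/2500 ≈ 0.884400
step 5 [2.5y] swap r/2=1501/45403: DF=(1 − 1501/45403·(0.970000+0.931100+0.904900+0.884400))/(1+1501/45403) = 8499/10000 ≈ 0.849900
step 6 [3y] zero: DF = P = 2027/2500 ≈ 0.810800

1 1/2 97/100
2 1 9311/10000
3 3/2 9049/10000
4 2 2211/2500
5 5/2 8499/10000
6 3 2027/2500
f(1y,2.5y) = ((9311/10000)/(8499/10000) − 1)/(3/2) = 1624/25497 ≈ 6.3694%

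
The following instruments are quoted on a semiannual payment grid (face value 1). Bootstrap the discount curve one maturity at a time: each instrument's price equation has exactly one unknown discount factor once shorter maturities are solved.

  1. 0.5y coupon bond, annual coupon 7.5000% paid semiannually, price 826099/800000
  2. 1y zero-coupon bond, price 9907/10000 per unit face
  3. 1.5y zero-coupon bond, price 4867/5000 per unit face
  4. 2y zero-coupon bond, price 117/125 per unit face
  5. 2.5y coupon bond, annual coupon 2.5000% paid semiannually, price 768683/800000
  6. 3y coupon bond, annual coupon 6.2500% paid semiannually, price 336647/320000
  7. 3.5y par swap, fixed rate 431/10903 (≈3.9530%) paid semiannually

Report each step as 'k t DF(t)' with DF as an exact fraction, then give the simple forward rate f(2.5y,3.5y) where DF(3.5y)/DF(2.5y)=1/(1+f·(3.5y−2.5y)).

step 1 [0.5y] bond c/2=3/80: DF=(826099/800000 − 3/80·(0))/(1+3/80) = 9953/10000 ≈ 0.995300
step 2 [1y] zero: DF = P = 9907/10000 ≈ 0.990700
step 3 [1.5y] zero: DF = P = 4867/5000 ≈ 0.973400
step 4 [2y] zero: DF = P = 117/125 ≈ 0.936000
step 5 [2.5y] bond c/2=1/80: DF=(768683/800000 − 1/80·(0.995300+0.990700+0.973400+0.936000))/(1+1/80) = 9009/10000 ≈ 0.900900
step 6 [3y] bond c/2=1/32: DF=(336647/320000 − 1/32·(0.995300+0.990700+0.973400+0.936000+0.900900))/(1+1/32) = 2187/2500 ≈ 0.874800
step 7 [3.5y] swap r/2=431/21806: DF=(1 − 431/21806·(0.995300+0.990700+0.973400+0.936000+0.900900+0.874800))/(1+431/21806) = 8707/10000 ≈ 0.870700

1 1/2 9953/10000
2 1 9907/10000
3 3/2 4867/5000
4 2 117/125
5 5/2 9009/10000
6 3 2187/2500
7 7/2 8707/10000
f(2.5y,3.5y) = ((9009/10000)/(8707/10000) − 1)/(1) = 302/8707 ≈ 3.4685%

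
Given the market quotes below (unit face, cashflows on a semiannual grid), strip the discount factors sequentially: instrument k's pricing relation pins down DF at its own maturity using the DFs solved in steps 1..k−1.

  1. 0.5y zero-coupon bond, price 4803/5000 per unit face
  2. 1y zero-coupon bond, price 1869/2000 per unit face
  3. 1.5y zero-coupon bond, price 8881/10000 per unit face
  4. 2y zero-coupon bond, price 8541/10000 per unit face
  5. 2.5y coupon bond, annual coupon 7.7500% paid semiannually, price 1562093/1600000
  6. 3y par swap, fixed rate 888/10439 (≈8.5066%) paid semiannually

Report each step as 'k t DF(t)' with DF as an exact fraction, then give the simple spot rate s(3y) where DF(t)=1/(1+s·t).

1 1/2 4803/5000
2 1 1869/2000
3 3/2 8881/10000
4 2 8541/10000
5 5/2 4021/5000
6 3 389/500
s(3y) = (1/(389/500) − 1)/(3) = 37/389 ≈ 9.5116%

step 1 [0.5y] zero: DF = P = 4803/5000 ≈ 0.960600
step 2 [1y] zero: DF = P = 1869/2000 ≈ 0.934500
step 3 [1.5y] zero: DF = P = 8881/10000 ≈ 0.888100
step 4 [2y] zero: DF = P = 8541/10000 ≈ 0.854100
step 5 [2.5y] bond c/2=31/800: DF=(1562093/1600000 − 31/800·(0.960600+0.934500+0.888100+0.854100))/(1+31/800) = 4021/5000 ≈ 0.804200
step 6 [3y] swap r/2=444/10439: DF=(1 − 444/10439·(0.960600+0.934500+0.888100+0.854100+0.804200))/(1+444/10439) = 389/500 ≈ 0.778000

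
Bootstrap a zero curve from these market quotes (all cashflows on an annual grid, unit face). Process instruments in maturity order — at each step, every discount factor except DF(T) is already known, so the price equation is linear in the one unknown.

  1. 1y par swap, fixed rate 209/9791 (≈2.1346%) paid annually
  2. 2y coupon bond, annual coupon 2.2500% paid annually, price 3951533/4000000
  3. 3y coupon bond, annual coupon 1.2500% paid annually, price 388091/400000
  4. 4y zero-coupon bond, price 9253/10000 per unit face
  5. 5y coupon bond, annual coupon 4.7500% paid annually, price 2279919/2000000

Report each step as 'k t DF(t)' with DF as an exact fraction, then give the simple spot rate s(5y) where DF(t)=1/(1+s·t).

step 1 [1y] swap r/1=209/9791: DF=(1 − 209/9791·(0))/(1+209/9791) = 9791/10000 ≈ 0.979100
step 2 [2y] bond c/1=9/400: DF=(3951533/4000000 − 9/400·(0.979100))/(1+9/400) = 4723/5000 ≈ 0.944600
step 3 [3y] bond c/1=1/80: DF=(388091/400000 − 1/80·(0.979100+0.944600))/(1+1/80) = 1869/2000 ≈ 0.934500
step 4 [4y] zero: DF = P = 9253/10000 ≈ 0.925300
step 5 [5y] bond c/1=19/400: DF=(2279919/2000000 − 19/400·(0.979100+0.944600+0.934500+0.925300))/(1+19/400) = 9167/10000 ≈ 0.916700

1 1 9791/10000
2 2 4723/5000
3 3 1869/2000
4 4 9253/10000
5 5 9167/10000
s(5y) = (1/(9167/10000) − 1)/(5) = 833/45835 ≈ 1.8174%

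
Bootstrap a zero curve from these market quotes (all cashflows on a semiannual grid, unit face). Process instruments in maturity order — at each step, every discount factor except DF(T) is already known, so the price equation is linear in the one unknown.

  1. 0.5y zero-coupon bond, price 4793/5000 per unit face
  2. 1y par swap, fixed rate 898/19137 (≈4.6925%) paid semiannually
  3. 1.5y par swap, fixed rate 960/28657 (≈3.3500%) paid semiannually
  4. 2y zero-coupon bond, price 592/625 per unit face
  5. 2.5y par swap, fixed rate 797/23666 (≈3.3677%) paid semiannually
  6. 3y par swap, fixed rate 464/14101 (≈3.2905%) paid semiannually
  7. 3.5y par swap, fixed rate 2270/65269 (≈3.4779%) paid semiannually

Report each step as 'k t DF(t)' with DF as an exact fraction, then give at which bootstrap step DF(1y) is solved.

1 1/2 4793/5000
2 1 9551/10000
3 3/2 119/125
4 2 592/625
5 5/2 9203/10000
6 3 567/625
7 7/2 1773/2000
DF(1y) is solved at step 2

step 1 [0.5y] zero: DF = P = 4793/5000 ≈ 0.958600
step 2 [1y] swap r/2=449/19137: DF=(1 − 449/19137·(0.958600))/(1+449/19137) = 9551/10000 ≈ 0.955100
step 3 [1.5y] swap r/2=480/28657: DF=(1 − 480/28657·(0.958600+0.955100))/(1+480/28657) = 119/125 ≈ 0.952000
step 4 [2y] zero: DF = P = 592/625 ≈ 0.947200
step 5 [2.5y] swap r/2=797/47332: DF=(1 − 797/47332·(0.958600+0.955100+0.952000+0.947200))/(1+797/47332) = 9203/10000 ≈ 0.920300
step 6 [3y] swap r/2=232/14101: DF=(1 − 232/14101·(0.958600+0.955100+0.952000+0.947200+0.920300))/(1+232/14101) = 567/625 ≈ 0.907200
step 7 [3.5y] swap r/2=1135/65269: DF=(1 − 1135/65269·(0.958600+0.955100+0.952000+0.947200+0.920300+0.907200))/(1+1135/65269) = 1773/2000 ≈ 0.886500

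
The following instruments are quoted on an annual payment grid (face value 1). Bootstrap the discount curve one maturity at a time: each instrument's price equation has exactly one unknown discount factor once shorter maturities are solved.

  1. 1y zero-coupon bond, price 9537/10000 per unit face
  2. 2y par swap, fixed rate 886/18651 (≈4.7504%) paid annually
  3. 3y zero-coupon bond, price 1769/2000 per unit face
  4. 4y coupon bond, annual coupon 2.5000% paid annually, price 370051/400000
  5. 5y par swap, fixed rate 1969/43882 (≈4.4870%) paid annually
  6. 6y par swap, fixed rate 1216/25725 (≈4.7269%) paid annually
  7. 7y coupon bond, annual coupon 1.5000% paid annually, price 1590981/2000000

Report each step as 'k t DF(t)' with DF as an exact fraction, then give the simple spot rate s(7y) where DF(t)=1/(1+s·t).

step 1 [1y] zero: DF = P = 9537/10000 ≈ 0.953700
step 2 [2y] swap r/1=886/18651: DF=(1 − 886/18651·(0.953700))/(1+886/18651) = 4557/5000 ≈ 0.911400
step 3 [3y] zero: DF = P = 1769/2000 ≈ 0.884500
step 4 [4y] bond c/1=1/40: DF=(370051/400000 − 1/40·(0.953700+0.911400+0.884500))/(1+1/40) = 1671/2000 ≈ 0.835500
step 5 [5y] swap r/1=1969/43882: DF=(1 − 1969/43882·(0.953700+0.911400+0.884500+0.835500))/(1+1969/43882) = 8031/10000 ≈ 0.803100
step 6 [6y] swap r/1=1216/25725: DF=(1 − 1216/25725·(0.953700+0.911400+0.884500+0.835500+0.803100))/(1+1216/25725) = 473/625 ≈ 0.756800
step 7 [7y] bond c/1=3/200: DF=(1590981/2000000 − 3/200·(0.953700+0.911400+0.884500+0.835500+0.803100+0.756800))/(1+3/200) = 7077/10000 ≈ 0.707700

1 1 9537/10000
2 2 4557/5000
3 3 1769/2000
4 4 1671/2000
5 5 8031/10000
6 6 473/625
7 7 7077/10000
s(7y) = (1/(7077/10000) − 1)/(7) = 2923/49539 ≈ 5.9004%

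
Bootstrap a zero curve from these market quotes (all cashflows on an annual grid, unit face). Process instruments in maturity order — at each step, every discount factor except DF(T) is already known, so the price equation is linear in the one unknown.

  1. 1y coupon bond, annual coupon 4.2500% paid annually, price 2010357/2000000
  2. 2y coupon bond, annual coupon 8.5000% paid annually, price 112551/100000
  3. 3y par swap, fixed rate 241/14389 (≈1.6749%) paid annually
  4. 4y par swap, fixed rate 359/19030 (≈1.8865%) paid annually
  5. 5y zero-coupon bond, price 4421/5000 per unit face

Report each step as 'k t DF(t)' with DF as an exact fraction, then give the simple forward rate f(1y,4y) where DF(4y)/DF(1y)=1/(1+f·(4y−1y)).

1 1 4821/5000
2 2 4809/5000
3 3 4759/5000
4 4 4641/5000
5 5 4421/5000
f(1y,4y) = ((4821/5000)/(4641/5000) − 1)/(3) = 20/1547 ≈ 1.2928%

step 1 [1y] bond c/1=17/400: DF=(2010357/2000000 − 17/400·(0))/(1+17/400) = 4821/5000 ≈ 0.964200
step 2 [2y] bond c/1=17/200: DF=(112551/100000 − 17/200·(0.964200))/(1+17/200) = 4809/5000 ≈ 0.961800
step 3 [3y] swap r/1=241/14389: DF=(1 − 241/14389·(0.964200+0.961800))/(1+241/14389) = 4759/5000 ≈ 0.951800
step 4 [4y] swap r/1=359/19030: DF=(1 − 359/19030·(0.964200+0.961800+0.951800))/(1+359/19030) = 4641/5000 ≈ 0.928200
step 5 [5y] zero: DF = P = 4421/5000 ≈ 0.884200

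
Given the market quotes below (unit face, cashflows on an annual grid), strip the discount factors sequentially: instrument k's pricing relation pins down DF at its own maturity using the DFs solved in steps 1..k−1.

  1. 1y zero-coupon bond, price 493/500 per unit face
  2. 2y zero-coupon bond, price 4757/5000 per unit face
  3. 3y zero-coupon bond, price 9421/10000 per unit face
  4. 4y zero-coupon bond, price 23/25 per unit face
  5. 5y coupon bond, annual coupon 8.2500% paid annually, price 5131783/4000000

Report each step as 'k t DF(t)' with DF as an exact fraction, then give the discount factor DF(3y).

1 1 493/500
2 2 4757/5000
3 3 9421/10000
4 4 23/25
5 5 2239/2500
DF(3y) = 9421/10000 ≈ 0.942100

step 1 [1y] zero: DF = P = 493/500 ≈ 0.986000
step 2 [2y] zero: DF = P = 4757/5000 ≈ 0.951400
step 3 [3y] zero: DF = P = 9421/10000 ≈ 0.942100
step 4 [4y] zero: DF = P = 23/25 ≈ 0.920000
step 5 [5y] bond c/1=33/400: DF=(5131783/4000000 − 33/400·(0.986000+0.951400+0.942100+0.920000))/(1+33/400) = 2239/2500 ≈ 0.895600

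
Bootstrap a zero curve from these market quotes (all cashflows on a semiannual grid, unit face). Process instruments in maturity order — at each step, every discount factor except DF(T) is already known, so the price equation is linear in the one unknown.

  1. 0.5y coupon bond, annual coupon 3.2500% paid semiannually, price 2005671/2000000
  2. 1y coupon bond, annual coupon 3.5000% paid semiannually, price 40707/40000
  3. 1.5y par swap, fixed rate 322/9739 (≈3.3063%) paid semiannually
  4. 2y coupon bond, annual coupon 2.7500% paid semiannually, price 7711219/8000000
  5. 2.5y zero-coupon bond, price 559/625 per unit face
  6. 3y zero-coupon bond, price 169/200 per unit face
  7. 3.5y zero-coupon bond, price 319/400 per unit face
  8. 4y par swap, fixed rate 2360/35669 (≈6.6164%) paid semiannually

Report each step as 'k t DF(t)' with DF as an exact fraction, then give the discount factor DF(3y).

step 1 [0.5y] bond c/2=13/800: DF=(2005671/2000000 − 13/800·(0))/(1+13/800) = 2467/2500 ≈ 0.986800
step 2 [1y] bond c/2=7/400: DF=(40707/40000 − 7/400·(0.986800))/(1+7/400) = 1229/1250 ≈ 0.983200
step 3 [1.5y] swap r/2=161/9739: DF=(1 − 161/9739·(0.986800+0.983200))/(1+161/9739) = 9517/10000 ≈ 0.951700
step 4 [2y] bond c/2=11/800: DF=(7711219/8000000 − 11/800·(0.986800+0.983200+0.951700))/(1+11/800) = 1139/1250 ≈ 0.911200
step 5 [2.5y] zero: DF = P = 559/625 ≈ 0.894400
step 6 [3y] zero: DF = P = 169/200 ≈ 0.845000
step 7 [3.5y] zero: DF = P = 319/400 ≈ 0.797500
step 8 [4y] swap r/2=1180/35669: DF=(1 − 1180/35669·(0.986800+0.983200+0.951700+0.911200+0.894400+0.845000+0.797500))/(1+1180/35669) = 191/250 ≈ 0.764000

1 1/2 2467/2500
2 1 1229/1250
3 3/2 9517/10000
4 2 1139/1250
5 5/2 559/625
6 3 169/200
7 7/2 319/400
8 4 191/250
DF(3y) = 169/200 ≈ 0.845000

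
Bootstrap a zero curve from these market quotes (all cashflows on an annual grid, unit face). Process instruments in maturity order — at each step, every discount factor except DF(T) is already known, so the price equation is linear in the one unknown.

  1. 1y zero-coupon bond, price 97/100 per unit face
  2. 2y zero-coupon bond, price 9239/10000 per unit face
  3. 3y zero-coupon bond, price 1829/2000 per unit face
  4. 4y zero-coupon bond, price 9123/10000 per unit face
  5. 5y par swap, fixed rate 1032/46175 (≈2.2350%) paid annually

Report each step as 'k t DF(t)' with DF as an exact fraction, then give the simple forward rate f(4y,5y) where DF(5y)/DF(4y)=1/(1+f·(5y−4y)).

step 1 [1y] zero: DF = P = 97/100 ≈ 0.970000
step 2 [2y] zero: DF = P = 9239/10000 ≈ 0.923900
step 3 [3y] zero: DF = P = 1829/2000 ≈ 0.914500
step 4 [4y] zero: DF = P = 9123/10000 ≈ 0.912300
step 5 [5y] swap r/1=1032/46175: DF=(1 − 1032/46175·(0.970000+0.923900+0.914500+0.912300))/(1+1032/46175) = 1121/1250 ≈ 0.896800

1 1 97/100
2 2 9239/10000
3 3 1829/2000
4 4 9123/10000
5 5 1121/1250
f(4y,5y) = ((9123/10000)/(1121/1250) − 1)/(1) = 155/8968 ≈ 1.7284%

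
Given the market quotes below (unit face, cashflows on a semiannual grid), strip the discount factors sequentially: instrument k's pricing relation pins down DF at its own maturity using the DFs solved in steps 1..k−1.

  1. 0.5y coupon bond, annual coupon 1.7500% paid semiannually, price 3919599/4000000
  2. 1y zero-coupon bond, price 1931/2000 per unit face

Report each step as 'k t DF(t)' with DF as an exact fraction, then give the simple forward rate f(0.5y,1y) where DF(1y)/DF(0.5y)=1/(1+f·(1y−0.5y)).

step 1 [0.5y] bond c/2=7/800: DF=(3919599/4000000 − 7/800·(0))/(1+7/800) = 4857/5000 ≈ 0.971400
step 2 [1y] zero: DF = P = 1931/2000 ≈ 0.965500

1 1/2 4857/5000
2 1 1931/2000
f(0.5y,1y) = ((4857/5000)/(1931/2000) − 1)/(1/2) = 118/9655 ≈ 1.2222%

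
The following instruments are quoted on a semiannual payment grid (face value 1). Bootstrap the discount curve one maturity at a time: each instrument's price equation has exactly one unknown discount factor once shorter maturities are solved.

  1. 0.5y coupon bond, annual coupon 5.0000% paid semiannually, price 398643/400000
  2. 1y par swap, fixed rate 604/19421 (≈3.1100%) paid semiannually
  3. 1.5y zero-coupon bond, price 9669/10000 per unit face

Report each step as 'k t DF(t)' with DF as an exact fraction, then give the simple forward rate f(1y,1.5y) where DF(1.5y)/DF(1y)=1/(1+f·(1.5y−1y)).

step 1 [0.5y] bond c/2=1/40: DF=(398643/400000 − 1/40·(0))/(1+1/40) = 9723/10000 ≈ 0.972300
step 2 [1y] swap r/2=302/19421: DF=(1 − 302/19421·(0.972300))/(1+302/19421) = 4849/5000 ≈ 0.969800
step 3 [1.5y] zero: DF = P = 9669/10000 ≈ 0.966900

1 1/2 9723/10000
2 1 4849/5000
3 3/2 9669/10000
f(1y,1.5y) = ((4849/5000)/(9669/10000) − 1)/(1/2) = 58/9669 ≈ 0.5999%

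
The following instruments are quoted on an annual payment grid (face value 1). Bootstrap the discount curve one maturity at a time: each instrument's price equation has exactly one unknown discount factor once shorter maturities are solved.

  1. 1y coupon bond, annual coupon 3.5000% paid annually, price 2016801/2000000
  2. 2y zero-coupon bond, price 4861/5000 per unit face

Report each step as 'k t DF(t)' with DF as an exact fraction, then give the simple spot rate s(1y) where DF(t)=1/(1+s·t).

step 1 [1y] bond c/1=7/200: DF=(2016801/2000000 − 7/200·(0))/(1+7/200) = 9743/10000 ≈ 0.974300
step 2 [2y] zero: DF = P = 4861/5000 ≈ 0.972200

1 1 9743/10000
2 2 4861/5000
s(1y) = (1/(9743/10000) − 1)/(1) = 257/9743 ≈ 2.6378%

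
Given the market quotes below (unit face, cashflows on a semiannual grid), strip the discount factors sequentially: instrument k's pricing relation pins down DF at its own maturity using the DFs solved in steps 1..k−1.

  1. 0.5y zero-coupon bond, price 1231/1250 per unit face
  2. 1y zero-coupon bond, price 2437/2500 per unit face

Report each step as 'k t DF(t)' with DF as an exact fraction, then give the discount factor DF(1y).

step 1 [0.5y] zero: DF = P = 1231/1250 ≈ 0.984800
step 2 [1y] zero: DF = P = 2437/2500 ≈ 0.974800

1 1/2 1231/1250
2 1 2437/2500
DF(1y) = 2437/2500 ≈ 0.974800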